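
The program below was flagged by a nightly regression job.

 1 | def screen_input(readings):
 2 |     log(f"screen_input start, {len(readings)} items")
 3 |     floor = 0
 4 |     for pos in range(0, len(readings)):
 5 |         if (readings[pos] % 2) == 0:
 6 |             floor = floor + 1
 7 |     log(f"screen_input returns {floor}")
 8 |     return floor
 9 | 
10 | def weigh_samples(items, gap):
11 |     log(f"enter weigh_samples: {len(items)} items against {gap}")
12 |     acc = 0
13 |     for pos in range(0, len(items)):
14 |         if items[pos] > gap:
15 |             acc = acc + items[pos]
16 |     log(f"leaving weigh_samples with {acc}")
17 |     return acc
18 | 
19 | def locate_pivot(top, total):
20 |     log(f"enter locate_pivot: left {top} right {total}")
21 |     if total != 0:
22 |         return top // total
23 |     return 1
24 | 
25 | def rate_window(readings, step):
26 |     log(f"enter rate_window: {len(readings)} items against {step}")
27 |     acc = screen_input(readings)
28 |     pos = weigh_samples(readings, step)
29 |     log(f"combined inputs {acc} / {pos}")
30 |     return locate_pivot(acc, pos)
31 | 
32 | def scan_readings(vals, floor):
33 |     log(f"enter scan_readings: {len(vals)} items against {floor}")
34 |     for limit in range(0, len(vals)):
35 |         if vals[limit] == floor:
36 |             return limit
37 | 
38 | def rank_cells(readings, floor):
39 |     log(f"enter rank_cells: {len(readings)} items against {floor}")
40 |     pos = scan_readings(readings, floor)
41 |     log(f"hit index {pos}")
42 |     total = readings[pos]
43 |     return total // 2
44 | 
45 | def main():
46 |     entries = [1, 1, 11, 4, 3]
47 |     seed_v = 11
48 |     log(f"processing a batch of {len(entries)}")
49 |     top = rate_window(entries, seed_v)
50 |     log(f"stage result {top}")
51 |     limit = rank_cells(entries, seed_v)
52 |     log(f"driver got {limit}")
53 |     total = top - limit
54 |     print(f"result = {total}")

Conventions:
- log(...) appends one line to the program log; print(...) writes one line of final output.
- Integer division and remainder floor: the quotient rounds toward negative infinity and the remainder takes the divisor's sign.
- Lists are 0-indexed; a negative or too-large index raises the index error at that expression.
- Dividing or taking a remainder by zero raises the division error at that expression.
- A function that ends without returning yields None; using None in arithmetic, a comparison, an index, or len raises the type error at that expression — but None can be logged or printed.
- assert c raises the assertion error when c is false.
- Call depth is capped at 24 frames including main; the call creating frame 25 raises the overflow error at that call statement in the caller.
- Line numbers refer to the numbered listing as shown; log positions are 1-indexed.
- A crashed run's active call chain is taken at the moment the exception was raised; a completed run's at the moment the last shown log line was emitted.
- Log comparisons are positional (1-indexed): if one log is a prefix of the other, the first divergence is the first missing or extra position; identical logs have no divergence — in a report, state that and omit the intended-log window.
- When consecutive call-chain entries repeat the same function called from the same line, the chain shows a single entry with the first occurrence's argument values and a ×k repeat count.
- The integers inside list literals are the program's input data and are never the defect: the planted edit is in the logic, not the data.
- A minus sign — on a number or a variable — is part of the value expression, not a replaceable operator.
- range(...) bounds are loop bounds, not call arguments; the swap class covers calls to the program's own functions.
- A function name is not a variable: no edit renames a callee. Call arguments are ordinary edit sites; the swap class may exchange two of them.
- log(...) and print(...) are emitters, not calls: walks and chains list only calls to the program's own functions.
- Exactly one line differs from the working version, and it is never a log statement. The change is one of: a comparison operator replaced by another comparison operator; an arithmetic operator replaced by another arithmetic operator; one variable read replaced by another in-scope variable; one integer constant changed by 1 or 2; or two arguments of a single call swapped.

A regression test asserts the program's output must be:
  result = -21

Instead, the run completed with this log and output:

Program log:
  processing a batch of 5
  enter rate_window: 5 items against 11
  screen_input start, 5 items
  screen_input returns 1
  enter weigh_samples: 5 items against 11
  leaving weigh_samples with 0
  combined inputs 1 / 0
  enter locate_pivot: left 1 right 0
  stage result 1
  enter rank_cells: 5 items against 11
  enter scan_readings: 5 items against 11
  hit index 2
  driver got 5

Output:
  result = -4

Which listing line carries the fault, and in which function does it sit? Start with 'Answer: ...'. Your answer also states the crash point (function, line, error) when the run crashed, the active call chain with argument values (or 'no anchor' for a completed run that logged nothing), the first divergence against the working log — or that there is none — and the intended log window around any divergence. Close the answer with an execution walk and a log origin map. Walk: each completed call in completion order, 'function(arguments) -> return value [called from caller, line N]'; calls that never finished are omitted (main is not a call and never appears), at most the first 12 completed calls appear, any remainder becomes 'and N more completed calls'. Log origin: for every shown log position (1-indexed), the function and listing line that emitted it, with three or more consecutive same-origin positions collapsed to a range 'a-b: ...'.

Answer: the defect is in rank_cells at line 43.
Core observation: The log first diverges at position 13: the faulty run prints 'driver got 5' where the working version prints 'driver got 22'.
Call chain: main.
First divergence: position 13 — the shown line 'driver got 5' should read 'driver got 22'.
Intended log window:
  11: enter scan_readings: 5 items against 11
  12: hit index 2
  13: driver got 22
Execution walk:
  screen_input([1, 1, 11, 4, 3]) -> 1  [called from rate_window, line 27]
  weigh_samples([1, 1, 11, 4, 3], 11) -> 0  [called from rate_window, line 28]
  locate_pivot(1, 0) -> 1  [called from rate_window, line 30]
  rate_window([1, 1, 11, 4, 3], 11) -> 1  [called from main, line 49]
  scan_readings([1, 1, 11, 4, 3], 11) -> 2  [called from rank_cells, line 40]
  rank_cells([1, 1, 11, 4, 3], 11) -> 5  [called from main, line 51]
Origin of each log line:
  1: from main, line 48
  2: from rate_window, line 26
  3: from screen_input, line 2
  4: from screen_input, line 7
  5: from weigh_samples, line 11
  6: from weigh_samples, line 16
  7: from rate_window, line 29
  8: from locate_pivot, line 20
  9: from main, line 50
  10: from rank_cells, line 39
  11: from scan_readings, line 33
  12: from rank_cells, line 41
  13: from main, line 52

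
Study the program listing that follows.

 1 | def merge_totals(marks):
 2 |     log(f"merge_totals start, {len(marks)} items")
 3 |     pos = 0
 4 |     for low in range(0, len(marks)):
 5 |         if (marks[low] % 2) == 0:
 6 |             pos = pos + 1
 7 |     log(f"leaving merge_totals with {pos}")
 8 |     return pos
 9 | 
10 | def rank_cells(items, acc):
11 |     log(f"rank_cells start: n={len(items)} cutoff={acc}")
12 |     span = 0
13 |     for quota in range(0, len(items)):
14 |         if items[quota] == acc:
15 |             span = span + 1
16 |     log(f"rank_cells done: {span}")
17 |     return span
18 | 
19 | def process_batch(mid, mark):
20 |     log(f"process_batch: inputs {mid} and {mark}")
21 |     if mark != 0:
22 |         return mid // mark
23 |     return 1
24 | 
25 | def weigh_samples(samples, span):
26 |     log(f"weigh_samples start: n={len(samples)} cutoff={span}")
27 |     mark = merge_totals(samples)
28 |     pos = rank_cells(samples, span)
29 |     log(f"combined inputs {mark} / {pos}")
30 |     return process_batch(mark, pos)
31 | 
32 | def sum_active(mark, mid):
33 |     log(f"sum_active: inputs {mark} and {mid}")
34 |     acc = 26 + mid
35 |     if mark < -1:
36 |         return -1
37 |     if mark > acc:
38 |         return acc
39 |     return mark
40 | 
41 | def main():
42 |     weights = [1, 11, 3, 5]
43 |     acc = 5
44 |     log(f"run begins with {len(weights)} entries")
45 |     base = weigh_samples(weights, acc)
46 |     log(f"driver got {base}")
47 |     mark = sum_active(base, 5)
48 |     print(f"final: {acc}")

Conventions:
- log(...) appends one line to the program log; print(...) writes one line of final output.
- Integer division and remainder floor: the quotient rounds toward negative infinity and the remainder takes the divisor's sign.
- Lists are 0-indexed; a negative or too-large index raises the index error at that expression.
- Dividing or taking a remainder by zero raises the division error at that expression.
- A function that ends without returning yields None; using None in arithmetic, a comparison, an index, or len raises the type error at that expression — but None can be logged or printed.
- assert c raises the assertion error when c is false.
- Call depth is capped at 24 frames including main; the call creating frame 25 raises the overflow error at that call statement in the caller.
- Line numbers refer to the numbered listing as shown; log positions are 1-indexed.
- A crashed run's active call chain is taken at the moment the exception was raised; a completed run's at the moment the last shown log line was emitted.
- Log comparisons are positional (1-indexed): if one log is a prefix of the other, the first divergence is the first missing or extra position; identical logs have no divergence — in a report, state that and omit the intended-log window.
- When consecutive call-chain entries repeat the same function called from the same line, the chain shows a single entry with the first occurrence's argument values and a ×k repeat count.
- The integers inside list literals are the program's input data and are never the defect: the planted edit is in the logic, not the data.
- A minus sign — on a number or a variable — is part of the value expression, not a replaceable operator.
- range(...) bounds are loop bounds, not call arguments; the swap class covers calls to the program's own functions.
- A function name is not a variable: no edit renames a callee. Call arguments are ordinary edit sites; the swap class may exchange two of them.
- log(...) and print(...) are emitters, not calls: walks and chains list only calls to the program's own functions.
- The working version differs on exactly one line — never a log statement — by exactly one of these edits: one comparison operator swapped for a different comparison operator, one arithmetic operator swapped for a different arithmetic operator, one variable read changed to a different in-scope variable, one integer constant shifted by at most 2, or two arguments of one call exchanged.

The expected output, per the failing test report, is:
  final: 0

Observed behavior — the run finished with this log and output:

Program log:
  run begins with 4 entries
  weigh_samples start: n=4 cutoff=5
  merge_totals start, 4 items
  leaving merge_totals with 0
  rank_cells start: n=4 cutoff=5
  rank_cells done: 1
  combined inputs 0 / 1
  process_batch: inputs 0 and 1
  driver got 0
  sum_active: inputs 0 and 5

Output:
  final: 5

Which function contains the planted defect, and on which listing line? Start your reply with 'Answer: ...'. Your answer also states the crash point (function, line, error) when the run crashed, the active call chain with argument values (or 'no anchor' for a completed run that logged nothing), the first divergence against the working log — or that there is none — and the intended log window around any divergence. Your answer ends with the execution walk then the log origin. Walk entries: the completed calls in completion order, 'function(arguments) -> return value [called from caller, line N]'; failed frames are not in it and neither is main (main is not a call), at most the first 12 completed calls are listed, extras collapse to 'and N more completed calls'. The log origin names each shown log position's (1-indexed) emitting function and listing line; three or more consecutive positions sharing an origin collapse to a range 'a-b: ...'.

Answer: the defect is in main at line 48.
Core observation: Nothing in the log betrays the bug — only the output does.
Call chain: main -> sum_active(0, 5) (called at line 47).
First divergence: none — the logs agree in full.
Execution walk:
  merge_totals([1, 11, 3, 5]) -> 0  [called from weigh_samples, line 27]
  rank_cells([1, 11, 3, 5], 5) -> 1  [called from weigh_samples, line 28]
  process_batch(0, 1) -> 0  [called from weigh_samples, line 30]
  weigh_samples([1, 11, 3, 5], 5) -> 0  [called from main, line 45]
  sum_active(0, 5) -> 0  [called from main, line 47]
Log origins:
  1: from main, line 44
  2: from weigh_samples, line 26
  3: from merge_totals, line 2
  4: from merge_totals, line 7
  5: from rank_cells, line 11
  6: from rank_cells, line 16
  7: from weigh_samples, line 29
  8: from process_batch, line 20
  9: from main, line 46
  10: from sum_active, line 33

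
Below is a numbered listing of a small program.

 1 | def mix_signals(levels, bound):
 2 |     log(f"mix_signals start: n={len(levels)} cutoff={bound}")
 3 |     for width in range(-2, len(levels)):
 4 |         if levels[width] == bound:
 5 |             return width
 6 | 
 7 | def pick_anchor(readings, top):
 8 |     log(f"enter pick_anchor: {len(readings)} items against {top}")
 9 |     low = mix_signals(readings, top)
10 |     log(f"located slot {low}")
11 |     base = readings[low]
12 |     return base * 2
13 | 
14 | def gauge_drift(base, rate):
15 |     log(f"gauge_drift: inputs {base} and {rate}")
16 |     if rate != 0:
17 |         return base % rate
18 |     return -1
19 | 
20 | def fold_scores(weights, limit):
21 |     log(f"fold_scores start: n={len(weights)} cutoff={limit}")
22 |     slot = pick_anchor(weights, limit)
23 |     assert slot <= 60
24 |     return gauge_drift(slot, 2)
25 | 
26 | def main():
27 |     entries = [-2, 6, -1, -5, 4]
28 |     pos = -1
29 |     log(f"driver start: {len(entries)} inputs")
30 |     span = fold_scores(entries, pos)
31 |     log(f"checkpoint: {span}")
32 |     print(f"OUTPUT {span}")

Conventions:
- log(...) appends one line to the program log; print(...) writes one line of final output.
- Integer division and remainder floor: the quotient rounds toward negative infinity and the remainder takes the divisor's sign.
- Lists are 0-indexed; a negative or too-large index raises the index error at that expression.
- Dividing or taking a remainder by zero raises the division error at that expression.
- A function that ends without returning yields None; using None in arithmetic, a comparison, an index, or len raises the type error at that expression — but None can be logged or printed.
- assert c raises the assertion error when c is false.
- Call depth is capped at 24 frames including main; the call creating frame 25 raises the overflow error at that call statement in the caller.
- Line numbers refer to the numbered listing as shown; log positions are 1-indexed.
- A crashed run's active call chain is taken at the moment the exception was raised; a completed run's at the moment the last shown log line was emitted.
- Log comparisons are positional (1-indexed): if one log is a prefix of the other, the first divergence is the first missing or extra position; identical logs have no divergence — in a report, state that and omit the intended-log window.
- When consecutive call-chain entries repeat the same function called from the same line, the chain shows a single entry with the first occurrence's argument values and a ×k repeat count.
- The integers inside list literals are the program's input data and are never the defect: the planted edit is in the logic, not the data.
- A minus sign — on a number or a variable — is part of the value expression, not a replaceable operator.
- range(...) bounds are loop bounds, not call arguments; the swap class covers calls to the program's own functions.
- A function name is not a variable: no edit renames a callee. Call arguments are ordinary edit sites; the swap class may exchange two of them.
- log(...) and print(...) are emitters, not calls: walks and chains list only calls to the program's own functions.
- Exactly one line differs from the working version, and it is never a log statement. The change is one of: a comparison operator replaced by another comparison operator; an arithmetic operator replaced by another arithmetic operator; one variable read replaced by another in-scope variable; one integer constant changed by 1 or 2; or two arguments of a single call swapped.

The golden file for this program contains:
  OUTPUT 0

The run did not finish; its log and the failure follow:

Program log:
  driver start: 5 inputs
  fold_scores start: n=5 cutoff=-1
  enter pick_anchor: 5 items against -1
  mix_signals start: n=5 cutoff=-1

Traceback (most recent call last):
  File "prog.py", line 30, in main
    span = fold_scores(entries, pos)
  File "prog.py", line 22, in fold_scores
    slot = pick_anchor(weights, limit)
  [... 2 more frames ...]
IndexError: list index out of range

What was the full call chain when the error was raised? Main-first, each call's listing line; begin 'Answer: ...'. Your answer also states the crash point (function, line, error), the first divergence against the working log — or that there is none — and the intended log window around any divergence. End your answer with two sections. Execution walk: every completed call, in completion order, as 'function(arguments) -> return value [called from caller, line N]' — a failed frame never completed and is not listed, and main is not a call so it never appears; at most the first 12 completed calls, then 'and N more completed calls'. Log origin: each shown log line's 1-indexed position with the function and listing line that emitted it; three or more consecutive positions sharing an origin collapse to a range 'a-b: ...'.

Answer: main -> fold_scores (called at line 30) -> pick_anchor (called at line 22) -> mix_signals (called at line 9).
Key fact: After 4 matching log lines the faulty run goes silent, while the working version continues with 'located slot 2'.
Crash: mix_signals, line 4, IndexError.
First divergence: position 5 — the faulty run's log ends after 4 lines; the working version continues with 'located slot 2'.
Intended log window:
  3: enter pick_anchor: 5 items against -1
  4: mix_signals start: n=5 cutoff=-1
  5: located slot 2
  6: gauge_drift: inputs -2 and 2
Execution walk:
  (no call completed)
Origin of each log line:
  1: from main, line 29
  2: from fold_scores, line 21
  3: from pick_anchor, line 8
  4: from mix_signals, line 2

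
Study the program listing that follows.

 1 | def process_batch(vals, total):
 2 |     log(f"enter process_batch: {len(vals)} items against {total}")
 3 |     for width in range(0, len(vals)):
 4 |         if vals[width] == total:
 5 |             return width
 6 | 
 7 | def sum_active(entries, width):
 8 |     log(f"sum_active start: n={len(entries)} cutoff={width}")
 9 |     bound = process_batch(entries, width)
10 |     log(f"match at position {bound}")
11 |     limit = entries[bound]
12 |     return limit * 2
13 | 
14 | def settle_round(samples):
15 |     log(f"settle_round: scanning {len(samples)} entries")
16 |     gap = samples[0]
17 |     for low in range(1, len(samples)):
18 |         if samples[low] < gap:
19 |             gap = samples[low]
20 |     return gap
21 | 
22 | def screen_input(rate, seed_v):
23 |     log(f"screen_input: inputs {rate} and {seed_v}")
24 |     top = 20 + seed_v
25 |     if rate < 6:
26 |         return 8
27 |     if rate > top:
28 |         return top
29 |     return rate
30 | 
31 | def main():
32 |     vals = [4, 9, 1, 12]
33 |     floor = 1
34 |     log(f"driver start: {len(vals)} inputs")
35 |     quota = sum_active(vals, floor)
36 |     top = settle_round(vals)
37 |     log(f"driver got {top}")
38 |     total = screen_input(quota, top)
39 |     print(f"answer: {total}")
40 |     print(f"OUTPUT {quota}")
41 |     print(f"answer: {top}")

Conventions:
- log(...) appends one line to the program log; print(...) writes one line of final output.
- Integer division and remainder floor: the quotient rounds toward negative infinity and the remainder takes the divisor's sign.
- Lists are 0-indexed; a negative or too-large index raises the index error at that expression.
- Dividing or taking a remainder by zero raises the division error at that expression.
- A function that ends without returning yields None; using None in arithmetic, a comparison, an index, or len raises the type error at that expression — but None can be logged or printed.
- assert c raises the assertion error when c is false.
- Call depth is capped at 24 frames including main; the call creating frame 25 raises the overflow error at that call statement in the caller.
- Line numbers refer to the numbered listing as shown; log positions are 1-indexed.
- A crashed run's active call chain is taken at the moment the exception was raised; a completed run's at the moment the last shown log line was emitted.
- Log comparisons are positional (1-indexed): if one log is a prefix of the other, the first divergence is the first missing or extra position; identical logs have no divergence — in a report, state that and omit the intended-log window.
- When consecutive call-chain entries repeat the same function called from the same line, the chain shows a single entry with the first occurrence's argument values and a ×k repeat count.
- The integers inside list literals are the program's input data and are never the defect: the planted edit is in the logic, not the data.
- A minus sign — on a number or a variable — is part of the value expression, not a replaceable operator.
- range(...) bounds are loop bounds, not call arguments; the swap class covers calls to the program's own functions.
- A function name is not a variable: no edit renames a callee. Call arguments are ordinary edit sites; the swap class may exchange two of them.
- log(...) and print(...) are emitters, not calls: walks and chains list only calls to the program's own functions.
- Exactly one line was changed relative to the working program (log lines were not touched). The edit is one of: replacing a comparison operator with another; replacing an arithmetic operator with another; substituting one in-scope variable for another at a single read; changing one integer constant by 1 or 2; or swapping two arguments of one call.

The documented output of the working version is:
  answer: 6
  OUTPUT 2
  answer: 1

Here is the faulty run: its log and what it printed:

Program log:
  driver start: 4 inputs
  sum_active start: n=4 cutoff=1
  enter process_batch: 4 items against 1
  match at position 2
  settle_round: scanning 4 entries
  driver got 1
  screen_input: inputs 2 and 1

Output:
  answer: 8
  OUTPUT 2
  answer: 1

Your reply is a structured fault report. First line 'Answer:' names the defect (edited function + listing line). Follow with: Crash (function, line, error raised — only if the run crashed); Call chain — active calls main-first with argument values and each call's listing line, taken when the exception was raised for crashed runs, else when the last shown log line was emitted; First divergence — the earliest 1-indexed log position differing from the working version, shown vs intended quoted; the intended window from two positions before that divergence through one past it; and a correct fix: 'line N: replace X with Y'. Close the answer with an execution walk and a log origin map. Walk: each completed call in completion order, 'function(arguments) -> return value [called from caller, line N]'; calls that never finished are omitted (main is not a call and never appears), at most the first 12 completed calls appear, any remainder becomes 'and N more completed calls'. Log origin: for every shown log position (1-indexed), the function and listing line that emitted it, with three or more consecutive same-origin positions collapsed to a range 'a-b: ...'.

Answer: the defect is in screen_input at line 26.
The tell: No log line changed; the fault shows up purely in the output.
Call chain: main -> screen_input(2, 1) (called at line 38).
First divergence: there is none — every log position agrees.
Execution walk:
  process_batch([4, 9, 1, 12], 1) -> 2  [called from sum_active, line 9]
  sum_active([4, 9, 1, 12], 1) -> 2  [called from main, line 35]
  settle_round([4, 9, 1, 12]) -> 1  [called from main, line 36]
  screen_input(2, 1) -> 8  [called from main, line 38]
Log line origins:
  1: logged in main at line 34
  2: logged in sum_active at line 8
  3: logged in process_batch at line 2
  4: logged in sum_active at line 10
  5: logged in settle_round at line 15
  6: logged in main at line 37
  7: logged in screen_input at line 23
A correct fix: line 26: replace `8` with `6`.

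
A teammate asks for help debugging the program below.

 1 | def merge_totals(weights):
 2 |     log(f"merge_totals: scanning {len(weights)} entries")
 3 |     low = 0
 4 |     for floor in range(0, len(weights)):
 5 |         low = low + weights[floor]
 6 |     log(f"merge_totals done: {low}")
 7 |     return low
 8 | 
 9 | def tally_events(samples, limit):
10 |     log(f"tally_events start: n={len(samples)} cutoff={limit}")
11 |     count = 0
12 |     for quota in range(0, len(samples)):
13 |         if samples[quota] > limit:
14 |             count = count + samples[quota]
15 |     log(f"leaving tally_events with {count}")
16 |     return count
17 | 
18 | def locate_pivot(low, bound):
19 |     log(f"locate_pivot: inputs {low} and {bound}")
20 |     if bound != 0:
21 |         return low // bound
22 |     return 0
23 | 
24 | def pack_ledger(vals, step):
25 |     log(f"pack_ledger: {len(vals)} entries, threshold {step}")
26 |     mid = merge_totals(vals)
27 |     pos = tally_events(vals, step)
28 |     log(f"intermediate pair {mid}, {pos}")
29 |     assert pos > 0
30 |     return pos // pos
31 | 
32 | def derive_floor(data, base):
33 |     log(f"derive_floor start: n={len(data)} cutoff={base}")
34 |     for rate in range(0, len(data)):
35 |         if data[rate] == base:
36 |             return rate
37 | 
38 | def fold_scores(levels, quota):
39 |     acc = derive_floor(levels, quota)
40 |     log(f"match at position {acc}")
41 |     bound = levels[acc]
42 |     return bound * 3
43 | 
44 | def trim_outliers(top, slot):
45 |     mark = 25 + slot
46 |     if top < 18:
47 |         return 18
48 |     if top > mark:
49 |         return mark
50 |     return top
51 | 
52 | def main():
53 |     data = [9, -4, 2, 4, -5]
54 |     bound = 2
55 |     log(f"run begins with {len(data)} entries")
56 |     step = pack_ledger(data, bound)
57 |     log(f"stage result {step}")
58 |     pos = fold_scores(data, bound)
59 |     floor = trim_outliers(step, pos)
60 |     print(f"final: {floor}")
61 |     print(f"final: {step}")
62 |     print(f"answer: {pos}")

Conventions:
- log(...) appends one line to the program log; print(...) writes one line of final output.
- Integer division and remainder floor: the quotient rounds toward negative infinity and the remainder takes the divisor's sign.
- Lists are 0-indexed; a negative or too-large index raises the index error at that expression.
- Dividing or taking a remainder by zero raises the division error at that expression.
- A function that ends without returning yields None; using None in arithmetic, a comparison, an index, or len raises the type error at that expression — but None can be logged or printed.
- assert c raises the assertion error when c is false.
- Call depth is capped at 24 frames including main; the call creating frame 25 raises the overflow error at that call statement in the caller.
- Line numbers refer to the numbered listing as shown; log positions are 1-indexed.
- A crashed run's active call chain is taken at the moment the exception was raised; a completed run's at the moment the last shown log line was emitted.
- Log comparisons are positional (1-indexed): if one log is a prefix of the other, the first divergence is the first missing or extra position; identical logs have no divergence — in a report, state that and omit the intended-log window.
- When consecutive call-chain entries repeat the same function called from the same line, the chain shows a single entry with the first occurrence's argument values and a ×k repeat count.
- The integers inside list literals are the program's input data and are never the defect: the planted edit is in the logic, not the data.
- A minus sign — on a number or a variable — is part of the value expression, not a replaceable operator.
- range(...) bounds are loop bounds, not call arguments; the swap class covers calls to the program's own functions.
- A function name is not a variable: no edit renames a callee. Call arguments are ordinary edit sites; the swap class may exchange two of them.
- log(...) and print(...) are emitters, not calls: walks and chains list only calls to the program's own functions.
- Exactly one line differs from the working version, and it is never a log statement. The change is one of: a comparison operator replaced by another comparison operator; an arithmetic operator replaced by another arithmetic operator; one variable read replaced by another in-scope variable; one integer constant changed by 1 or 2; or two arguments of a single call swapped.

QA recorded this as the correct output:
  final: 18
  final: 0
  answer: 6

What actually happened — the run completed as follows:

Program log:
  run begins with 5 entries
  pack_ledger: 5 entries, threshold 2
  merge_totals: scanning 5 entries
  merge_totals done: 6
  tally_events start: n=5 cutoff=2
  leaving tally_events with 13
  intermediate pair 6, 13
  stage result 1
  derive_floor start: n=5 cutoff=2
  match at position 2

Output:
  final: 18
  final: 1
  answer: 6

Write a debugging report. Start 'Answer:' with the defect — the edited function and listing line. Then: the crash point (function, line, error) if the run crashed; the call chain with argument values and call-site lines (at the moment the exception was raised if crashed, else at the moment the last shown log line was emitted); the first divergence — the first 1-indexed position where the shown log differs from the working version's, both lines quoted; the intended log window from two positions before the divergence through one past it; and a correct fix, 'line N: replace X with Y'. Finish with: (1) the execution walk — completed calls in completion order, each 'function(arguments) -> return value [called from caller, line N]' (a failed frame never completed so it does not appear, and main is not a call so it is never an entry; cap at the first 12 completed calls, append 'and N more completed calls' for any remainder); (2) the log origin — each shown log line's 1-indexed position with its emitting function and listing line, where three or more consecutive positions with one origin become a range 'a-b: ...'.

Answer: the defect is in pack_ledger at line 30.
Key observation: Log line 8 is where behavior first shows: 'stage result 1' appears instead of 'stage result 0'.
Call chain: main -> fold_scores([9, -4, 2, 4, -5], 2) (called at line 58).
First divergence: position 8 — the shown line 'stage result 1' should read 'stage result 0'.
Intended log window:
  6: leaving tally_events with 13
  7: intermediate pair 6, 13
  8: stage result 0
  9: derive_floor start: n=5 cutoff=2
Execution walk:
  merge_totals([9, -4, 2, 4, -5]) -> 6  [called from pack_ledger, line 26]
  tally_events([9, -4, 2, 4, -5], 2) -> 13  [called from pack_ledger, line 27]
  pack_ledger([9, -4, 2, 4, -5], 2) -> 1  [called from main, line 56]
  derive_floor([9, -4, 2, 4, -5], 2) -> 2  [called from fold_scores, line 39]
  fold_scores([9, -4, 2, 4, -5], 2) -> 6  [called from main, line 58]
  trim_outliers(1, 6) -> 18  [called from main, line 59]
Log line origins:
  1: logged in main at line 55
  2: logged in pack_ledger at line 25
  3: logged in merge_totals at line 2
  4: logged in merge_totals at line 6
  5: logged in tally_events at line 10
  6: logged in tally_events at line 15
  7: logged in pack_ledger at line 28
  8: logged in main at line 57
  9: logged in derive_floor at line 33
  10: logged in fold_scores at line 40
A correct fix: line 30: replace `pos // pos` with `mid // pos`.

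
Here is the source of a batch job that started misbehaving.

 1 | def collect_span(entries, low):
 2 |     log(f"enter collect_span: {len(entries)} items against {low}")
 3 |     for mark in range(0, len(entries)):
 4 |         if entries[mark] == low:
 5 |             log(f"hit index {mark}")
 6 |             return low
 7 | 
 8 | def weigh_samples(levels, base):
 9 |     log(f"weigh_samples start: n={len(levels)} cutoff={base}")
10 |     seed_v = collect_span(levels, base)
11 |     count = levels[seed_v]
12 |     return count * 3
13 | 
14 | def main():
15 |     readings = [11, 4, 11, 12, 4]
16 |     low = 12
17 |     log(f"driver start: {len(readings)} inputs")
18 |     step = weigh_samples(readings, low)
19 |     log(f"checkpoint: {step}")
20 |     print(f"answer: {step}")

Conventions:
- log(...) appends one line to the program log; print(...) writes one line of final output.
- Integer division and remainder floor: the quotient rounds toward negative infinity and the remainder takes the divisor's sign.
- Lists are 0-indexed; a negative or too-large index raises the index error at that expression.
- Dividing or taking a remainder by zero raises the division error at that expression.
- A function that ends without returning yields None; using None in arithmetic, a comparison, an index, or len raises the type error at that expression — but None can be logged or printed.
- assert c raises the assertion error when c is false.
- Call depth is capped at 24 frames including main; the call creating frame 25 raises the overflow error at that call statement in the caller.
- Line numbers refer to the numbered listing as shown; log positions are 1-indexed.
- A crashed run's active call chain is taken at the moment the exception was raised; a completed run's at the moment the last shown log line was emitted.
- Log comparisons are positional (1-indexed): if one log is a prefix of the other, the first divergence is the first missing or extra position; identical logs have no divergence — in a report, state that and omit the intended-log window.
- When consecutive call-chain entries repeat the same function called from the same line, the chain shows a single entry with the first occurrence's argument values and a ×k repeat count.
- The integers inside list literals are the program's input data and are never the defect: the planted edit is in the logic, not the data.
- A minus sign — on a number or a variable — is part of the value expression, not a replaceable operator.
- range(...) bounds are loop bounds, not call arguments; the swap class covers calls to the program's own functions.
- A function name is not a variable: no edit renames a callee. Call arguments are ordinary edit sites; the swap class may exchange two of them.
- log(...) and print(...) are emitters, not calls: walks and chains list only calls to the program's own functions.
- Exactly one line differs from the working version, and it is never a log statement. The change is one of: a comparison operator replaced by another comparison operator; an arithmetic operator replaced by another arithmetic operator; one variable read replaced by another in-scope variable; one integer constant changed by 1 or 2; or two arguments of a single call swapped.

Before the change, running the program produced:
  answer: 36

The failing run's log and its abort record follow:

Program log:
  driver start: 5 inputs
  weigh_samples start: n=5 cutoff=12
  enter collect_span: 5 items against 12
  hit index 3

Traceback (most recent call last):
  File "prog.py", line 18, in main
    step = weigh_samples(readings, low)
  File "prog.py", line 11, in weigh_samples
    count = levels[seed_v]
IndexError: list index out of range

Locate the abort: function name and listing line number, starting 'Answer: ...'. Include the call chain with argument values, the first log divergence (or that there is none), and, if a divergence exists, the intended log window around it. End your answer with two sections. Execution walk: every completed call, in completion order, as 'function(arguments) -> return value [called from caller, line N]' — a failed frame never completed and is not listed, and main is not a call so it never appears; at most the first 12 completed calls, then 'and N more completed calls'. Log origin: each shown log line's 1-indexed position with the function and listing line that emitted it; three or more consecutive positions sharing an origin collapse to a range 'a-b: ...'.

Answer: the error was raised in weigh_samples, line 11.
Key observation: The faulty run's log stops after 4 lines; the working version's next line would be 'checkpoint: 36'.
Call chain: main -> weigh_samples([11, 4, 11, 12, 4], 12) (called at line 18).
First divergence: position 5; the shown log stops at 4 lines while the working version next logs 'checkpoint: 36'.
Intended log window:
  3: enter collect_span: 5 items against 12
  4: hit index 3
  5: checkpoint: 36
Execution walk:
  collect_span([11, 4, 11, 12, 4], 12) -> 12  [called from weigh_samples, line 10]
Log origin:
  1 — main, line 17
  2 — weigh_samples, line 9
  3 — collect_span, line 2
  4 — collect_span, line 5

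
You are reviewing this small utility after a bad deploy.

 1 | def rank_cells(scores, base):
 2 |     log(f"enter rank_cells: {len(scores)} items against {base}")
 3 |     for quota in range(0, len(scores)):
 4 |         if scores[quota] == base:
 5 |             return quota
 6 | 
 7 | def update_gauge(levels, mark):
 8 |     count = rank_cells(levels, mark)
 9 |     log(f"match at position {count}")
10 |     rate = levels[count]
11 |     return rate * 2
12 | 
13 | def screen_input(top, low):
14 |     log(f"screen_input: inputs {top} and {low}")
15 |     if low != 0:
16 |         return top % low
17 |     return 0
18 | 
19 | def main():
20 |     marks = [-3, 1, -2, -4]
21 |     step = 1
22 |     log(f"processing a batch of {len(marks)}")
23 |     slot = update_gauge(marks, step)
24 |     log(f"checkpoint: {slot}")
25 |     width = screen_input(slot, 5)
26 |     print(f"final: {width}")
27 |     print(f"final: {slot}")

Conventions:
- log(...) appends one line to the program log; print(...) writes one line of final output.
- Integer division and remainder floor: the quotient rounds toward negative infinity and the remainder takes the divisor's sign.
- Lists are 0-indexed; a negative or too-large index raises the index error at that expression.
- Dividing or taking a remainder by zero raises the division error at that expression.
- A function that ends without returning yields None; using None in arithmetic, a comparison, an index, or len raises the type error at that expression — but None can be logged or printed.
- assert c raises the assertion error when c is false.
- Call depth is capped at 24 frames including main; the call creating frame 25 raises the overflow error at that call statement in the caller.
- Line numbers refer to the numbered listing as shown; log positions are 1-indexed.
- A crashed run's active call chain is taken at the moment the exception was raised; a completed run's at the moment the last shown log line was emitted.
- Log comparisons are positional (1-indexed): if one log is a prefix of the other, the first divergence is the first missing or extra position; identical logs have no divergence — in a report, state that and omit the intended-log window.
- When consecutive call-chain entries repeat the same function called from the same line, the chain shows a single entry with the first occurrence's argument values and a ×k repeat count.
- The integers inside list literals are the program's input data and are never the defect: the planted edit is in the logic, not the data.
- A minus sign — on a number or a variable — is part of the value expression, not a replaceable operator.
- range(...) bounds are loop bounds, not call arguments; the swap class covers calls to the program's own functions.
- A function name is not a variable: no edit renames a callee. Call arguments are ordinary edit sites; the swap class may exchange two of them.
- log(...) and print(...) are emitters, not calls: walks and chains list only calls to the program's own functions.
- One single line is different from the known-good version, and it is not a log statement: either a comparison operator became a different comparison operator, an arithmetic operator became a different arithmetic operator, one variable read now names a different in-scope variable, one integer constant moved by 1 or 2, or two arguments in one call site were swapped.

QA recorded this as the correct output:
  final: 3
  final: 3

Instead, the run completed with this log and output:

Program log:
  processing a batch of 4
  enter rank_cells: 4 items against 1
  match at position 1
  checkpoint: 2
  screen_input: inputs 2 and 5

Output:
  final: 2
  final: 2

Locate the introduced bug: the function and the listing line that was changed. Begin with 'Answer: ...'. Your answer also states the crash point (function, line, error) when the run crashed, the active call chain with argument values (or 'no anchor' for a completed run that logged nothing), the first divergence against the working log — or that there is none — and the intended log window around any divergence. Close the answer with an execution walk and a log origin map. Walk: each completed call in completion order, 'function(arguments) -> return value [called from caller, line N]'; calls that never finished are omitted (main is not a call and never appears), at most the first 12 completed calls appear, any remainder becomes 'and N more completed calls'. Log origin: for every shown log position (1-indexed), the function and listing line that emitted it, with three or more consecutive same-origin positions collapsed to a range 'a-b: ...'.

Answer: the defect is in update_gauge at line 11.
The tell: Position 4 is the first bad log line: 'checkpoint: 2' should read 'checkpoint: 3'.
Call chain: main -> screen_input(2, 5) (called at line 25).
First divergence: position 4 — shown 'checkpoint: 2', intended 'checkpoint: 3'.
Intended log window:
  2: enter rank_cells: 4 items against 1
  3: match at position 1
  4: checkpoint: 3
  5: screen_input: inputs 3 and 5
Execution walk:
  rank_cells([-3, 1, -2, -4], 1) -> 1  [called from update_gauge, line 8]
  update_gauge([-3, 1, -2, -4], 1) -> 2  [called from main, line 23]
  screen_input(2, 5) -> 2  [called from main, line 25]
Origin of each log line:
  1: emitted by main (line 22)
  2: emitted by rank_cells (line 2)
  3: emitted by update_gauge (line 9)
  4: emitted by main (line 24)
  5: emitted by screen_input (line 14)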